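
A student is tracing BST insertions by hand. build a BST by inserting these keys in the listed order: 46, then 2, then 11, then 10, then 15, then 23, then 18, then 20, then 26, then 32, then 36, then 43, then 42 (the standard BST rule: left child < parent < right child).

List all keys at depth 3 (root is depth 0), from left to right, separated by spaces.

46: root
2: left child of 46 (depth 1)
11: right child of 2 (depth 2)
10: left child of 11 (depth 3)
15: right child of 11 (depth 3)
23: right child of 15 (depth 4)
18: left child of 23 (depth 5)
20: right child of 18 (depth 6)
26: right child of 23 (depth 5)
32: right child of 26 (depth 6)
36: right child of 32 (depth 7)
43: right child of 36 (depth 8)
42: left child of 43 (depth 9)

10 15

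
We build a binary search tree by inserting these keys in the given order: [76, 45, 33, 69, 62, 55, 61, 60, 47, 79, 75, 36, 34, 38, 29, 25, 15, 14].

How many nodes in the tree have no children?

Insert 76: tree is empty, so 76 becomes the root.
Insert 45: 45 < 76 → go left. Place as left child of 76.
Insert 33: 33 < 76 → go left; 33 < 45 → go left. Place as left child of 45.
Insert 69: 69 < 76 → go left; 69 > 45 → go right. Place as right child of 45.
Insert 62: 62 < 76 → go left; 62 > 45 → go right; 62 < 69 → go left. Place as left child of 69.
Insert 55: 55 < 76 → go left; 55 > 45 → go right; 55 < 69 → go left; 55 < 62 → go left. Place as left child of 62.
Insert 61: 61 < 76 → go left; 61 > 45 → go right; 61 < 69 → go left; 61 < 62 → go left; 61 > 55 → go right. Place as right child of 55.
Insert 60: 60 < 76 → go left; 60 > 45 → go right; 60 < 69 → go left; 60 < 62 → go left; 60 > 55 → go right; 60 < 61 → go left. Place as left child of 61.
Insert 47: 47 < 76 → go left; 47 > 45 → go right; 47 < 69 → go left; 47 < 62 → go left; 47 < 55 → go left. Place as left child of 55.
Insert 79: 79 > 76 → go right. Place as right child of 76.
Insert 75: 75 < 76 → go left; 75 > 45 → go right; 75 > 69 → go right. Place as right child of 69.
Insert 36: 36 < 76 → go left; 36 < 45 → go left; 36 > 33 → go right. Place as right child of 33.
Insert 34: 34 < 76 → go left; 34 < 45 → go left; 34 > 33 → go right; 34 < 36 → go left. Place as left child of 36.
Insert 38: 38 < 76 → go left; 38 < 45 → go left; 38 > 33 → go right; 38 > 36 → go right. Place as right child of 36.
Insert 29: 29 < 76 → go left; 29 < 45 → go left; 29 < 33 → go left. Place as left child of 33.
Insert 25: 25 < 76 → go left; 25 < 45 → go left; 25 < 33 → go left; 25 < 29 → go left. Place as left child of 29.
Insert 15: 15 < 76 → go left; 15 < 45 → go left; 15 < 33 → go left; 15 < 29 → go left; 15 < 25 → go left. Place as left child of 25.
Insert 14: 14 < 76 → go left; 14 < 45 → go left; 14 < 33 → go left; 14 < 29 → go left; 14 < 25 → go left; 14 < 15 → go left. Place as left child of 15.

Leaves: 14, 34, 38, 47, 60, 75, 79 — 7 in total.

7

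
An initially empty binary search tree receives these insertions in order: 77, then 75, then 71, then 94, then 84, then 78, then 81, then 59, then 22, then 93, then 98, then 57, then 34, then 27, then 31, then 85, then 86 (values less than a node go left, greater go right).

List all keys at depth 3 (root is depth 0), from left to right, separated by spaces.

77: root
75: left child of 77 (depth 1)
71: left child of 75 (depth 2)
94: right child of 77 (depth 1)
84: left child of 94 (depth 2)
78: left child of 84 (depth 3)
81: right child of 78 (depth 4)
59: left child of 71 (depth 3)
22: left child of 59 (depth 4)
93: right child of 84 (depth 3)
98: right child of 94 (depth 2)
57: right child of 22 (depth 5)
34: left child of 57 (depth 6)
27: left child of 34 (depth 7)
31: right child of 27 (depth 8)
85: left child of 93 (depth 4)
86: right child of 85 (depth 5)

59 78 93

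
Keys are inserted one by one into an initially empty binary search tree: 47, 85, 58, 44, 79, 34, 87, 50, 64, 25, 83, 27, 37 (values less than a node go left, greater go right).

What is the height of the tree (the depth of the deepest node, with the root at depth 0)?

4

47: root
85: right child of 47 (depth 1)
58: left child of 85 (depth 2)
44: left child of 47 (depth 1)
79: right child of 58 (depth 3)
34: left child of 44 (depth 2)
87: right child of 85 (depth 2)
50: left child of 58 (depth 3)
64: left child of 79 (depth 4)
25: left child of 34 (depth 3)
83: right child of 79 (depth 4)
27: right child of 25 (depth 4)
37: right child of 34 (depth 3)

The deepest node is 64 at depth 4.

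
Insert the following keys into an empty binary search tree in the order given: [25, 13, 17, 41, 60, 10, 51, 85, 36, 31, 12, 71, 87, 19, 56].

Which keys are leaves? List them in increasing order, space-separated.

Insert 25: tree is empty, so 25 becomes the root.
Insert 13: 13 < 25 → go left. Place as left child of 25.
Insert 17: 17 < 25 → go left; 17 > 13 → go right. Place as right child of 13.
Insert 41: 41 > 25 → go right. Place as right child of 25.
Insert 60: 60 > 25 → go right; 60 > 41 → go right. Place as right child of 41.
Insert 10: 10 < 25 → go left; 10 < 13 → go left. Place as left child of 13.
Insert 51: 51 > 25 → go right; 51 > 41 → go right; 51 < 60 → go left. Place as left child of 60.
Insert 85: 85 > 25 → go right; 85 > 41 → go right; 85 > 60 → go right. Place as right child of 60.
Insert 36: 36 > 25 → go right; 36 < 41 → go left. Place as left child of 41.
Insert 31: 31 > 25 → go right; 31 < 41 → go left; 31 < 36 → go left. Place as left child of 36.
Insert 12: 12 < 25 → go left; 12 < 13 → go left; 12 > 10 → go right. Place as right child of 10.
Insert 71: 71 > 25 → go right; 71 > 41 → go right; 71 > 60 → go right; 71 < 85 → go left. Place as left child of 85.
Insert 87: 87 > 25 → go right; 87 > 41 → go right; 87 > 60 → go right; 87 > 85 → go right. Place as right child of 85.
Insert 19: 19 < 25 → go left; 19 > 13 → go right; 19 > 17 → go right. Place as right child of 17.
Insert 56: 56 > 25 → go right; 56 > 41 → go right; 56 < 60 → go left; 56 > 51 → go right. Place as right child of 51.

12 19 31 56 71 87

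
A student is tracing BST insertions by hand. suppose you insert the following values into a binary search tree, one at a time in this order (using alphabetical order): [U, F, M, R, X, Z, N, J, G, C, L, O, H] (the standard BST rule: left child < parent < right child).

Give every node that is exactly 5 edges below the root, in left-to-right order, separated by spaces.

H O

U: root
F: left child of U (depth 1)
M: right child of F (depth 2)
R: right child of M (depth 3)
X: right child of U (depth 1)
Z: right child of X (depth 2)
N: left child of R (depth 4)
J: left child of M (depth 3)
G: left child of J (depth 4)
C: left child of F (depth 2)
L: right child of J (depth 4)
O: right child of N (depth 5)
H: right child of G (depth 5)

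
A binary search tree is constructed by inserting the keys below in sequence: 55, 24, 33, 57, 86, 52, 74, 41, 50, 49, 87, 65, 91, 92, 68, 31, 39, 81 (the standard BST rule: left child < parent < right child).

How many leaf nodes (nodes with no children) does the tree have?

Insert 55: tree is empty, so 55 becomes the root.
Insert 24: 24 < 55 → go left. Place as left child of 55.
Insert 33: 33 < 55 → go left; 33 > 24 → go right. Place as right child of 24.
Insert 57: 57 > 55 → go right. Place as right child of 55.
Insert 86: 86 > 55 → go right; 86 > 57 → go right. Place as right child of 57.
Insert 52: 52 < 55 → go left; 52 > 24 → go right; 52 > 33 → go right. Place as right child of 33.
Insert 74: 74 > 55 → go right; 74 > 57 → go right; 74 < 86 → go left. Place as left child of 86.
Insert 41: 41 < 55 → go left; 41 > 24 → go right; 41 > 33 → go right; 41 < 52 → go left. Place as left child of 52.
Insert 50: 50 < 55 → go left; 50 > 24 → go right; 50 > 33 → go right; 50 < 52 → go left; 50 > 41 → go right. Place as right child of 41.
Insert 49: 49 < 55 → go left; 49 > 24 → go right; 49 > 33 → go right; 49 < 52 → go left; 49 > 41 → go right; 49 < 50 → go left. Place as left child of 50.
Insert 87: 87 > 55 → go right; 87 > 57 → go right; 87 > 86 → go right. Place as right child of 86.
Insert 65: 65 > 55 → go right; 65 > 57 → go right; 65 < 86 → go left; 65 < 74 → go left. Place as left child of 74.
Insert 91: 91 > 55 → go right; 91 > 57 → go right; 91 > 86 → go right; 91 > 87 → go right. Place as right child of 87.
Insert 92: 92 > 55 → go right; 92 > 57 → go right; 92 > 86 → go right; 92 > 87 → go right; 92 > 91 → go right. Place as right child of 91.
Insert 68: 68 > 55 → go right; 68 > 57 → go right; 68 < 86 → go left; 68 < 74 → go left; 68 > 65 → go right. Place as right child of 65.
Insert 31: 31 < 55 → go left; 31 > 24 → go right; 31 < 33 → go left. Place as left child of 33.
Insert 39: 39 < 55 → go left; 39 > 24 → go right; 39 > 33 → go right; 39 < 52 → go left; 39 < 41 → go left. Place as left child of 41.
Insert 81: 81 > 55 → go right; 81 > 57 → go right; 81 < 86 → go left; 81 > 74 → go right. Place as right child of 74.

Leaves: 31, 39, 49, 68, 81, 92 — 6 in total.

6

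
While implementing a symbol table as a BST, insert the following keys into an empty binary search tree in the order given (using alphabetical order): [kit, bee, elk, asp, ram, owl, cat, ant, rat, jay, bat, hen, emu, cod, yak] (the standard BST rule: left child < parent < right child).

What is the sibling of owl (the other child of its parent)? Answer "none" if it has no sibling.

rat

kit: root
bee: left child of kit (depth 1)
elk: right child of bee (depth 2)
asp: left child of bee (depth 2)
ram: right child of kit (depth 1)
owl: left child of ram (depth 2)
cat: left child of elk (depth 3)
ant: left child of asp (depth 3)
rat: right child of ram (depth 2)
jay: right child of elk (depth 3)
bat: right child of asp (depth 3)
hen: left child of jay (depth 4)
emu: left child of hen (depth 5)
cod: right child of cat (depth 4)
yak: right child of rat (depth 3)

owl's parent is ram; the other child of ram is rat.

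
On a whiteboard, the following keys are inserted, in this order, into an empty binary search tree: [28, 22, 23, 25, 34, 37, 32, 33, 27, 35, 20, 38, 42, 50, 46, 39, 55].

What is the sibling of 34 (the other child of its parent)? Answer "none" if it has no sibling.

Resulting structure (node: left, right):
  28: L=22, R=34
  22: L=20, R=23
  23: L=–, R=25
  25: L=–, R=27
  34: L=32, R=37
  37: L=35, R=38
  32: L=–, R=33
  33: L=–, R=–
  27: L=–, R=–
  35: L=–, R=–
  20: L=–, R=–
  38: L=–, R=42
  42: L=39, R=50
  50: L=46, R=55
  46: L=–, R=–
  39: L=–, R=–
  55: L=–, R=–

34's parent is 28; the other child of 28 is 22.

22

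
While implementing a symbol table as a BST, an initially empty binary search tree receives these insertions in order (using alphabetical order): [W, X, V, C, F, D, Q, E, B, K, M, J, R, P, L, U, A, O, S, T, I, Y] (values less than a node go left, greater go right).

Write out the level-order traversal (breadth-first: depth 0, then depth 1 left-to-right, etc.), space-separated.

W V X C Y B F A D Q E K R J M U I L P S O T

W: root
X: right child of W (depth 1)
V: left child of W (depth 1)
C: left child of V (depth 2)
F: right child of C (depth 3)
D: left child of F (depth 4)
Q: right child of F (depth 4)
E: right child of D (depth 5)
B: left child of C (depth 3)
K: left child of Q (depth 5)
M: right child of K (depth 6)
J: left child of K (depth 6)
R: right child of Q (depth 5)
P: right child of M (depth 7)
L: left child of M (depth 7)
U: right child of R (depth 6)
A: left child of B (depth 4)
O: left child of P (depth 8)
S: left child of U (depth 7)
T: right child of S (depth 8)
I: left child of J (depth 7)
Y: right child of X (depth 2)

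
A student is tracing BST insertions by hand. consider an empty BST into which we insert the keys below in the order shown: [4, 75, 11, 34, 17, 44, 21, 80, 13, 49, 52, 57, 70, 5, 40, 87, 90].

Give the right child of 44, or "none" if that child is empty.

Insert 4: tree is empty, so 4 becomes the root.
Insert 75: 75 > 4 → go right. Place as right child of 4.
Insert 11: 11 > 4 → go right; 11 < 75 → go left. Place as left child of 75.
Insert 34: 34 > 4 → go right; 34 < 75 → go left; 34 > 11 → go right. Place as right child of 11.
Insert 17: 17 > 4 → go right; 17 < 75 → go left; 17 > 11 → go right; 17 < 34 → go left. Place as left child of 34.
Insert 44: 44 > 4 → go right; 44 < 75 → go left; 44 > 11 → go right; 44 > 34 → go right. Place as right child of 34.
Insert 21: 21 > 4 → go right; 21 < 75 → go left; 21 > 11 → go right; 21 < 34 → go left; 21 > 17 → go right. Place as right child of 17.
Insert 80: 80 > 4 → go right; 80 > 75 → go right. Place as right child of 75.
Insert 13: 13 > 4 → go right; 13 < 75 → go left; 13 > 11 → go right; 13 < 34 → go left; 13 < 17 → go left. Place as left child of 17.
Insert 49: 49 > 4 → go right; 49 < 75 → go left; 49 > 11 → go right; 49 > 34 → go right; 49 > 44 → go right. Place as right child of 44.
Insert 52: 52 > 4 → go right; 52 < 75 → go left; 52 > 11 → go right; 52 > 34 → go right; 52 > 44 → go right; 52 > 49 → go right. Place as right child of 49.
Insert 57: 57 > 4 → go right; 57 < 75 → go left; 57 > 11 → go right; 57 > 34 → go right; 57 > 44 → go right; 57 > 49 → go right; 57 > 52 → go right. Place as right child of 52.
Insert 70: 70 > 4 → go right; 70 < 75 → go left; 70 > 11 → go right; 70 > 34 → go right; 70 > 44 → go right; 70 > 49 → go right; 70 > 52 → go right; 70 > 57 → go right. Place as right child of 57.
Insert 5: 5 > 4 → go right; 5 < 75 → go left; 5 < 11 → go left. Place as left child of 11.
Insert 40: 40 > 4 → go right; 40 < 75 → go left; 40 > 11 → go right; 40 > 34 → go right; 40 < 44 → go left. Place as left child of 44.
Insert 87: 87 > 4 → go right; 87 > 75 → go right; 87 > 80 → go right. Place as right child of 80.
Insert 90: 90 > 4 → go right; 90 > 75 → go right; 90 > 80 → go right; 90 > 87 → go right. Place as right child of 87.

49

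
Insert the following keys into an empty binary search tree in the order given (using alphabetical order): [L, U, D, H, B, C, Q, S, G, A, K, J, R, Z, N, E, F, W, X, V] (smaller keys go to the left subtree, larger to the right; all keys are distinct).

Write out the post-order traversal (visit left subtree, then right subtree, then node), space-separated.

A C B F E G J K H D N R S Q V X W Z U L

Resulting structure (node: left, right):
  L: L=D, R=U
  U: L=Q, R=Z
  D: L=B, R=H
  H: L=G, R=K
  B: L=A, R=C
  C: L=–, R=–
  Q: L=N, R=S
  S: L=R, R=–
  G: L=E, R=–
  A: L=–, R=–
  K: L=J, R=–
  J: L=–, R=–
  R: L=–, R=–
  Z: L=W, R=–
  N: L=–, R=–
  E: L=–, R=F
  F: L=–, R=–
  W: L=V, R=X
  X: L=–, R=–
  V: L=–, R=–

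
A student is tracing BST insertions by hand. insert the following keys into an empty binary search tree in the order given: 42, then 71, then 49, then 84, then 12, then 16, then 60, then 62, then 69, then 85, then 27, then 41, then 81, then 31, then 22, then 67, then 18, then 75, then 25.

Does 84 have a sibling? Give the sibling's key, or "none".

Insert 42: tree is empty, so 42 becomes the root.
Insert 71: 71 > 42 → go right. Place as right child of 42.
Insert 49: 49 > 42 → go right; 49 < 71 → go left. Place as left child of 71.
Insert 84: 84 > 42 → go right; 84 > 71 → go right. Place as right child of 71.
Insert 12: 12 < 42 → go left. Place as left child of 42.
Insert 16: 16 < 42 → go left; 16 > 12 → go right. Place as right child of 12.
Insert 60: 60 > 42 → go right; 60 < 71 → go left; 60 > 49 → go right. Place as right child of 49.
Insert 62: 62 > 42 → go right; 62 < 71 → go left; 62 > 49 → go right; 62 > 60 → go right. Place as right child of 60.
Insert 69: 69 > 42 → go right; 69 < 71 → go left; 69 > 49 → go right; 69 > 60 → go right; 69 > 62 → go right. Place as right child of 62.
Insert 85: 85 > 42 → go right; 85 > 71 → go right; 85 > 84 → go right. Place as right child of 84.
Insert 27: 27 < 42 → go left; 27 > 12 → go right; 27 > 16 → go right. Place as right child of 16.
Insert 41: 41 < 42 → go left; 41 > 12 → go right; 41 > 16 → go right; 41 > 27 → go right. Place as right child of 27.
Insert 81: 81 > 42 → go right; 81 > 71 → go right; 81 < 84 → go left. Place as left child of 84.
Insert 31: 31 < 42 → go left; 31 > 12 → go right; 31 > 16 → go right; 31 > 27 → go right; 31 < 41 → go left. Place as left child of 41.
Insert 22: 22 < 42 → go left; 22 > 12 → go right; 22 > 16 → go right; 22 < 27 → go left. Place as left child of 27.
Insert 67: 67 > 42 → go right; 67 < 71 → go left; 67 > 49 → go right; 67 > 60 → go right; 67 > 62 → go right; 67 < 69 → go left. Place as left child of 69.
Insert 18: 18 < 42 → go left; 18 > 12 → go right; 18 > 16 → go right; 18 < 27 → go left; 18 < 22 → go left. Place as left child of 22.
Insert 75: 75 > 42 → go right; 75 > 71 → go right; 75 < 84 → go left; 75 < 81 → go left. Place as left child of 81.
Insert 25: 25 < 42 → go left; 25 > 12 → go right; 25 > 16 → go right; 25 < 27 → go left; 25 > 22 → go right. Place as right child of 22.

84's parent is 71; the other child of 71 is 49.

49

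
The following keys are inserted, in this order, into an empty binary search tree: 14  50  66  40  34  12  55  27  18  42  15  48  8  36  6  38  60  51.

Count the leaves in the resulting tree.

14: root
50: right child of 14 (depth 1)
66: right child of 50 (depth 2)
40: left child of 50 (depth 2)
34: left child of 40 (depth 3)
12: left child of 14 (depth 1)
55: left child of 66 (depth 3)
27: left child of 34 (depth 4)
18: left child of 27 (depth 5)
42: right child of 40 (depth 3)
15: left child of 18 (depth 6)
48: right child of 42 (depth 4)
8: left child of 12 (depth 2)
36: right child of 34 (depth 4)
6: left child of 8 (depth 3)
38: right child of 36 (depth 5)
60: right child of 55 (depth 4)
51: left child of 55 (depth 4)

Leaves: 6, 15, 38, 48, 51, 60 — 6 in total.

6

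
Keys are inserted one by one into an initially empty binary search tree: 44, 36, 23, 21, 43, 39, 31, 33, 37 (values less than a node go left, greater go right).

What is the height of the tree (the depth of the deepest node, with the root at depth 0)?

4

Insert 44: tree is empty, so 44 becomes the root.
Insert 36: 36 < 44 → go left. Place as left child of 44.
Insert 23: 23 < 44 → go left; 23 < 36 → go left. Place as left child of 36.
Insert 21: 21 < 44 → go left; 21 < 36 → go left; 21 < 23 → go left. Place as left child of 23.
Insert 43: 43 < 44 → go left; 43 > 36 → go right. Place as right child of 36.
Insert 39: 39 < 44 → go left; 39 > 36 → go right; 39 < 43 → go left. Place as left child of 43.
Insert 31: 31 < 44 → go left; 31 < 36 → go left; 31 > 23 → go right. Place as right child of 23.
Insert 33: 33 < 44 → go left; 33 < 36 → go left; 33 > 23 → go right; 33 > 31 → go right. Place as right child of 31.
Insert 37: 37 < 44 → go left; 37 > 36 → go right; 37 < 43 → go left; 37 < 39 → go left. Place as left child of 39.

The deepest node is 33 at depth 4.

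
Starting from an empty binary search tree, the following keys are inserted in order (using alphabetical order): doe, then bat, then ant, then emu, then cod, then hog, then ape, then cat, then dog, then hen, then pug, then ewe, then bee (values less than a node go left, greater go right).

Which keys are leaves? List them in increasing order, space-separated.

doe: root
bat: left child of doe (depth 1)
ant: left child of bat (depth 2)
emu: right child of doe (depth 1)
cod: right child of bat (depth 2)
hog: right child of emu (depth 2)
ape: right child of ant (depth 3)
cat: left child of cod (depth 3)
dog: left child of emu (depth 2)
hen: left child of hog (depth 3)
pug: right child of hog (depth 3)
ewe: left child of hen (depth 4)
bee: left child of cat (depth 4)

ape bee dog ewe pug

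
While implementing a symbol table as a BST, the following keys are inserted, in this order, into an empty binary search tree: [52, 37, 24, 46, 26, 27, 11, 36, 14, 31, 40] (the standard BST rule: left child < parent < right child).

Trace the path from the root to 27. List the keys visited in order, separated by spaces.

Insert 52: tree is empty, so 52 becomes the root.
Insert 37: 37 < 52 → go left. Place as left child of 52.
Insert 24: 24 < 52 → go left; 24 < 37 → go left. Place as left child of 37.
Insert 46: 46 < 52 → go left; 46 > 37 → go right. Place as right child of 37.
Insert 26: 26 < 52 → go left; 26 < 37 → go left; 26 > 24 → go right. Place as right child of 24.
Insert 27: 27 < 52 → go left; 27 < 37 → go left; 27 > 24 → go right; 27 > 26 → go right. Place as right child of 26.
Insert 11: 11 < 52 → go left; 11 < 37 → go left; 11 < 24 → go left. Place as left child of 24.
Insert 36: 36 < 52 → go left; 36 < 37 → go left; 36 > 24 → go right; 36 > 26 → go right; 36 > 27 → go right. Place as right child of 27.
Insert 14: 14 < 52 → go left; 14 < 37 → go left; 14 < 24 → go left; 14 > 11 → go right. Place as right child of 11.
Insert 31: 31 < 52 → go left; 31 < 37 → go left; 31 > 24 → go right; 31 > 26 → go right; 31 > 27 → go right; 31 < 36 → go left. Place as left child of 36.
Insert 40: 40 < 52 → go left; 40 > 37 → go right; 40 < 46 → go left. Place as left child of 46.

52 37 24 26 27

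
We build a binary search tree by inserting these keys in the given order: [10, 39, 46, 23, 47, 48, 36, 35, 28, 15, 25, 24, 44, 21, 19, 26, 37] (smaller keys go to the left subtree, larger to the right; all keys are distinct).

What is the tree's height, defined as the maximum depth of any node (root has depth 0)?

Insert 10: tree is empty, so 10 becomes the root.
Insert 39: 39 > 10 → go right. Place as right child of 10.
Insert 46: 46 > 10 → go right; 46 > 39 → go right. Place as right child of 39.
Insert 23: 23 > 10 → go right; 23 < 39 → go left. Place as left child of 39.
Insert 47: 47 > 10 → go right; 47 > 39 → go right; 47 > 46 → go right. Place as right child of 46.
Insert 48: 48 > 10 → go right; 48 > 39 → go right; 48 > 46 → go right; 48 > 47 → go right. Place as right child of 47.
Insert 36: 36 > 10 → go right; 36 < 39 → go left; 36 > 23 → go right. Place as right child of 23.
Insert 35: 35 > 10 → go right; 35 < 39 → go left; 35 > 23 → go right; 35 < 36 → go left. Place as left child of 36.
Insert 28: 28 > 10 → go right; 28 < 39 → go left; 28 > 23 → go right; 28 < 36 → go left; 28 < 35 → go left. Place as left child of 35.
Insert 15: 15 > 10 → go right; 15 < 39 → go left; 15 < 23 → go left. Place as left child of 23.
Insert 25: 25 > 10 → go right; 25 < 39 → go left; 25 > 23 → go right; 25 < 36 → go left; 25 < 35 → go left; 25 < 28 → go left. Place as left child of 28.
Insert 24: 24 > 10 → go right; 24 < 39 → go left; 24 > 23 → go right; 24 < 36 → go left; 24 < 35 → go left; 24 < 28 → go left; 24 < 25 → go left. Place as left child of 25.
Insert 44: 44 > 10 → go right; 44 > 39 → go right; 44 < 46 → go left. Place as left child of 46.
Insert 21: 21 > 10 → go right; 21 < 39 → go left; 21 < 23 → go left; 21 > 15 → go right. Place as right child of 15.
Insert 19: 19 > 10 → go right; 19 < 39 → go left; 19 < 23 → go left; 19 > 15 → go right; 19 < 21 → go left. Place as left child of 21.
Insert 26: 26 > 10 → go right; 26 < 39 → go left; 26 > 23 → go right; 26 < 36 → go left; 26 < 35 → go left; 26 < 28 → go left; 26 > 25 → go right. Place as right child of 25.
Insert 37: 37 > 10 → go right; 37 < 39 → go left; 37 > 23 → go right; 37 > 36 → go right. Place as right child of 36.

The deepest node is 24 at depth 7.

7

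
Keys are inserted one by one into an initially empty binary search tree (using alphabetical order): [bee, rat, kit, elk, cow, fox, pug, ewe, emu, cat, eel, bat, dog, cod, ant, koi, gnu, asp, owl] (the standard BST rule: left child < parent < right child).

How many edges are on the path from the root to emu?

Insert bee: tree is empty, so bee becomes the root.
Insert rat: rat > bee → go right. Place as right child of bee.
Insert kit: kit > bee → go right; kit < rat → go left. Place as left child of rat.
Insert elk: elk > bee → go right; elk < rat → go left; elk < kit → go left. Place as left child of kit.
Insert cow: cow > bee → go right; cow < rat → go left; cow < kit → go left; cow < elk → go left. Place as left child of elk.
Insert fox: fox > bee → go right; fox < rat → go left; fox < kit → go left; fox > elk → go right. Place as right child of elk.
Insert pug: pug > bee → go right; pug < rat → go left; pug > kit → go right. Place as right child of kit.
Insert ewe: ewe > bee → go right; ewe < rat → go left; ewe < kit → go left; ewe > elk → go right; ewe < fox → go left. Place as left child of fox.
Insert emu: emu > bee → go right; emu < rat → go left; emu < kit → go left; emu > elk → go right; emu < fox → go left; emu < ewe → go left. Place as left child of ewe.
Insert cat: cat > bee → go right; cat < rat → go left; cat < kit → go left; cat < elk → go left; cat < cow → go left. Place as left child of cow.
Insert eel: eel > bee → go right; eel < rat → go left; eel < kit → go left; eel < elk → go left; eel > cow → go right. Place as right child of cow.
Insert bat: bat < bee → go left. Place as left child of bee.
Insert dog: dog > bee → go right; dog < rat → go left; dog < kit → go left; dog < elk → go left; dog > cow → go right; dog < eel → go left. Place as left child of eel.
Insert cod: cod > bee → go right; cod < rat → go left; cod < kit → go left; cod < elk → go left; cod < cow → go left; cod > cat → go right. Place as right child of cat.
Insert ant: ant < bee → go left; ant < bat → go left. Place as left child of bat.
Insert koi: koi > bee → go right; koi < rat → go left; koi > kit → go right; koi < pug → go left. Place as left child of pug.
Insert gnu: gnu > bee → go right; gnu < rat → go left; gnu < kit → go left; gnu > elk → go right; gnu > fox → go right. Place as right child of fox.
Insert asp: asp < bee → go left; asp < bat → go left; asp > ant → go right. Place as right child of ant.
Insert owl: owl > bee → go right; owl < rat → go left; owl > kit → go right; owl < pug → go left; owl > koi → go right. Place as right child of koi.

Path to emu: bee → rat → kit → elk → fox → ewe → emu, which is 6 edges.

6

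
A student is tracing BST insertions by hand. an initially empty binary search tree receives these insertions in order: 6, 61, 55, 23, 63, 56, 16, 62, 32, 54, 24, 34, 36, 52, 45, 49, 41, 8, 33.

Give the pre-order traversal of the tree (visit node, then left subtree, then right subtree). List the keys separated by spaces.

6 61 55 23 16 8 32 24 54 34 33 36 52 45 41 49 56 63 62

6: root
61: right child of 6 (depth 1)
55: left child of 61 (depth 2)
23: left child of 55 (depth 3)
63: right child of 61 (depth 2)
56: right child of 55 (depth 3)
16: left child of 23 (depth 4)
62: left child of 63 (depth 3)
32: right child of 23 (depth 4)
54: right child of 32 (depth 5)
24: left child of 32 (depth 5)
34: left child of 54 (depth 6)
36: right child of 34 (depth 7)
52: right child of 36 (depth 8)
45: left child of 52 (depth 9)
49: right child of 45 (depth 10)
41: left child of 45 (depth 10)
8: left child of 16 (depth 5)
33: left child of 34 (depth 7)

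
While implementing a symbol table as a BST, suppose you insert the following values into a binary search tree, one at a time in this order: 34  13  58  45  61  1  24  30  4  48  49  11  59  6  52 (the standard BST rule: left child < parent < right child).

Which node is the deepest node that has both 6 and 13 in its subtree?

Insert 34: tree is empty, so 34 becomes the root.
Insert 13: 13 < 34 → go left. Place as left child of 34.
Insert 58: 58 > 34 → go right. Place as right child of 34.
Insert 45: 45 > 34 → go right; 45 < 58 → go left. Place as left child of 58.
Insert 61: 61 > 34 → go right; 61 > 58 → go right. Place as right child of 58.
Insert 1: 1 < 34 → go left; 1 < 13 → go left. Place as left child of 13.
Insert 24: 24 < 34 → go left; 24 > 13 → go right. Place as right child of 13.
Insert 30: 30 < 34 → go left; 30 > 13 → go right; 30 > 24 → go right. Place as right child of 24.
Insert 4: 4 < 34 → go left; 4 < 13 → go left; 4 > 1 → go right. Place as right child of 1.
Insert 48: 48 > 34 → go right; 48 < 58 → go left; 48 > 45 → go right. Place as right child of 45.
Insert 49: 49 > 34 → go right; 49 < 58 → go left; 49 > 45 → go right; 49 > 48 → go right. Place as right child of 48.
Insert 11: 11 < 34 → go left; 11 < 13 → go left; 11 > 1 → go right; 11 > 4 → go right. Place as right child of 4.
Insert 59: 59 > 34 → go right; 59 > 58 → go right; 59 < 61 → go left. Place as left child of 61.
Insert 6: 6 < 34 → go left; 6 < 13 → go left; 6 > 1 → go right; 6 > 4 → go right; 6 < 11 → go left. Place as left child of 11.
Insert 52: 52 > 34 → go right; 52 < 58 → go left; 52 > 45 → go right; 52 > 48 → go right; 52 > 49 → go right. Place as right child of 49.

Path to 6: 34 → 13 → 1 → 4 → 11 → 6
Path to 13: 34 → 13
13 lies on both paths and is an ancestor of the other node.

13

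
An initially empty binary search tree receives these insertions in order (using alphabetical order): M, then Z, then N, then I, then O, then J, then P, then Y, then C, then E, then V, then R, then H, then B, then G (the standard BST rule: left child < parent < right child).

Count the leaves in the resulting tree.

4

Resulting structure (node: left, right):
  M: L=I, R=Z
  Z: L=N, R=–
  N: L=–, R=O
  I: L=C, R=J
  O: L=–, R=P
  J: L=–, R=–
  P: L=–, R=Y
  Y: L=V, R=–
  C: L=B, R=E
  E: L=–, R=H
  V: L=R, R=–
  R: L=–, R=–
  H: L=G, R=–
  B: L=–, R=–
  G: L=–, R=–

Leaves: B, G, J, R — 4 in total.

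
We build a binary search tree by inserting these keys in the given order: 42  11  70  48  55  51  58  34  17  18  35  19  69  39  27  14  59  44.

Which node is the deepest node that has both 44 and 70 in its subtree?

42: root
11: left child of 42 (depth 1)
70: right child of 42 (depth 1)
48: left child of 70 (depth 2)
55: right child of 48 (depth 3)
51: left child of 55 (depth 4)
58: right child of 55 (depth 4)
34: right child of 11 (depth 2)
17: left child of 34 (depth 3)
18: right child of 17 (depth 4)
35: right child of 34 (depth 3)
19: right child of 18 (depth 5)
69: right child of 58 (depth 5)
39: right child of 35 (depth 4)
27: right child of 19 (depth 6)
14: left child of 17 (depth 4)
59: left child of 69 (depth 6)
44: left child of 48 (depth 3)

Path to 44: 42 → 70 → 48 → 44
Path to 70: 42 → 70
70 lies on both paths and is an ancestor of the other node.

70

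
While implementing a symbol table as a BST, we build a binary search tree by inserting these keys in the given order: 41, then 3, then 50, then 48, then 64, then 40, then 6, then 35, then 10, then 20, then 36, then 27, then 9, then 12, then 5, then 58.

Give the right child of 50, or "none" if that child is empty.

41: root
3: left child of 41 (depth 1)
50: right child of 41 (depth 1)
48: left child of 50 (depth 2)
64: right child of 50 (depth 2)
40: right child of 3 (depth 2)
6: left child of 40 (depth 3)
35: right child of 6 (depth 4)
10: left child of 35 (depth 5)
20: right child of 10 (depth 6)
36: right child of 35 (depth 5)
27: right child of 20 (depth 7)
9: left child of 10 (depth 6)
12: left child of 20 (depth 7)
5: left child of 6 (depth 4)
58: left child of 64 (depth 3)

64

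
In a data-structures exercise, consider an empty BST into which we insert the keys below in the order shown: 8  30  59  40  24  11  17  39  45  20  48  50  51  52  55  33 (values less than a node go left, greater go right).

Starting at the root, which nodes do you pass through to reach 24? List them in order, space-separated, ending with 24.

8 30 24

8: root
30: right child of 8 (depth 1)
59: right child of 30 (depth 2)
40: left child of 59 (depth 3)
24: left child of 30 (depth 2)
11: left child of 24 (depth 3)
17: right child of 11 (depth 4)
39: left child of 40 (depth 4)
45: right child of 40 (depth 4)
20: right child of 17 (depth 5)
48: right child of 45 (depth 5)
50: right child of 48 (depth 6)
51: right child of 50 (depth 7)
52: right child of 51 (depth 8)
55: right child of 52 (depth 9)
33: left child of 39 (depth 5)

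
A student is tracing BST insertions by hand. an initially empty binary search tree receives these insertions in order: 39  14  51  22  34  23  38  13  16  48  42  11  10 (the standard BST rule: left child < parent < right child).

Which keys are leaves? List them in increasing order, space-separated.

10 16 23 38 42

Resulting structure (node: left, right):
  39: L=14, R=51
  14: L=13, R=22
  51: L=48, R=–
  22: L=16, R=34
  34: L=23, R=38
  23: L=–, R=–
  38: L=–, R=–
  13: L=11, R=–
  16: L=–, R=–
  48: L=42, R=–
  42: L=–, R=–
  11: L=10, R=–
  10: L=–, R=–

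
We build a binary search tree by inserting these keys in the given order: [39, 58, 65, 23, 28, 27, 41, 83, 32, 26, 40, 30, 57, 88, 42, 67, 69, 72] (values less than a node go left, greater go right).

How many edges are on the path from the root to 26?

4

Insert 39: tree is empty, so 39 becomes the root.
Insert 58: 58 > 39 → go right. Place as right child of 39.
Insert 65: 65 > 39 → go right; 65 > 58 → go right. Place as right child of 58.
Insert 23: 23 < 39 → go left. Place as left child of 39.
Insert 28: 28 < 39 → go left; 28 > 23 → go right. Place as right child of 23.
Insert 27: 27 < 39 → go left; 27 > 23 → go right; 27 < 28 → go left. Place as left child of 28.
Insert 41: 41 > 39 → go right; 41 < 58 → go left. Place as left child of 58.
Insert 83: 83 > 39 → go right; 83 > 58 → go right; 83 > 65 → go right. Place as right child of 65.
Insert 32: 32 < 39 → go left; 32 > 23 → go right; 32 > 28 → go right. Place as right child of 28.
Insert 26: 26 < 39 → go left; 26 > 23 → go right; 26 < 28 → go left; 26 < 27 → go left. Place as left child of 27.
Insert 40: 40 > 39 → go right; 40 < 58 → go left; 40 < 41 → go left. Place as left child of 41.
Insert 30: 30 < 39 → go left; 30 > 23 → go right; 30 > 28 → go right; 30 < 32 → go left. Place as left child of 32.
Insert 57: 57 > 39 → go right; 57 < 58 → go left; 57 > 41 → go right. Place as right child of 41.
Insert 88: 88 > 39 → go right; 88 > 58 → go right; 88 > 65 → go right; 88 > 83 → go right. Place as right child of 83.
Insert 42: 42 > 39 → go right; 42 < 58 → go left; 42 > 41 → go right; 42 < 57 → go left. Place as left child of 57.
Insert 67: 67 > 39 → go right; 67 > 58 → go right; 67 > 65 → go right; 67 < 83 → go left. Place as left child of 83.
Insert 69: 69 > 39 → go right; 69 > 58 → go right; 69 > 65 → go right; 69 < 83 → go left; 69 > 67 → go right. Place as right child of 67.
Insert 72: 72 > 39 → go right; 72 > 58 → go right; 72 > 65 → go right; 72 < 83 → go left; 72 > 67 → go right; 72 > 69 → go right. Place as right child of 69.

Path to 26: 39 → 23 → 28 → 27 → 26, which is 4 edges.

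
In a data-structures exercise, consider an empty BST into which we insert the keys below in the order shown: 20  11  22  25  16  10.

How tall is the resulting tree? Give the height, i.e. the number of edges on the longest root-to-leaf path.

2

Insert 20: tree is empty, so 20 becomes the root.
Insert 11: 11 < 20 → go left. Place as left child of 20.
Insert 22: 22 > 20 → go right. Place as right child of 20.
Insert 25: 25 > 20 → go right; 25 > 22 → go right. Place as right child of 22.
Insert 16: 16 < 20 → go left; 16 > 11 → go right. Place as right child of 11.
Insert 10: 10 < 20 → go left; 10 < 11 → go left. Place as left child of 11.

The deepest node is 25 at depth 2.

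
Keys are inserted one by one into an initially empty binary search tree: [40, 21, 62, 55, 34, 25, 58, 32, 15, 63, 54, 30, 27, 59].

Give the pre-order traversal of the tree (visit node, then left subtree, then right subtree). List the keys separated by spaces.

Resulting structure (node: left, right):
  40: L=21, R=62
  21: L=15, R=34
  62: L=55, R=63
  55: L=54, R=58
  34: L=25, R=–
  25: L=–, R=32
  58: L=–, R=59
  32: L=30, R=–
  15: L=–, R=–
  63: L=–, R=–
  54: L=–, R=–
  30: L=27, R=–
  27: L=–, R=–
  59: L=–, R=–

40 21 15 34 25 32 30 27 62 55 54 58 59 63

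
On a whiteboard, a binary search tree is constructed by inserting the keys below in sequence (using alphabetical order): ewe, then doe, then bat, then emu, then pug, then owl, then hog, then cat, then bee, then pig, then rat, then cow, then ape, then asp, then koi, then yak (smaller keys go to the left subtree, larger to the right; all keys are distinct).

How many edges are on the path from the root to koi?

4

Insert ewe: tree is empty, so ewe becomes the root.
Insert doe: doe < ewe → go left. Place as left child of ewe.
Insert bat: bat < ewe → go left; bat < doe → go left. Place as left child of doe.
Insert emu: emu < ewe → go left; emu > doe → go right. Place as right child of doe.
Insert pug: pug > ewe → go right. Place as right child of ewe.
Insert owl: owl > ewe → go right; owl < pug → go left. Place as left child of pug.
Insert hog: hog > ewe → go right; hog < pug → go left; hog < owl → go left. Place as left child of owl.
Insert cat: cat < ewe → go left; cat < doe → go left; cat > bat → go right. Place as right child of bat.
Insert bee: bee < ewe → go left; bee < doe → go left; bee > bat → go right; bee < cat → go left. Place as left child of cat.
Insert pig: pig > ewe → go right; pig < pug → go left; pig > owl → go right. Place as right child of owl.
Insert rat: rat > ewe → go right; rat > pug → go right. Place as right child of pug.
Insert cow: cow < ewe → go left; cow < doe → go left; cow > bat → go right; cow > cat → go right. Place as right child of cat.
Insert ape: ape < ewe → go left; ape < doe → go left; ape < bat → go left. Place as left child of bat.
Insert asp: asp < ewe → go left; asp < doe → go left; asp < bat → go left; asp > ape → go right. Place as right child of ape.
Insert koi: koi > ewe → go right; koi < pug → go left; koi < owl → go left; koi > hog → go right. Place as right child of hog.
Insert yak: yak > ewe → go right; yak > pug → go right; yak > rat → go right. Place as right child of rat.

Path to koi: ewe → pug → owl → hog → koi, which is 4 edges.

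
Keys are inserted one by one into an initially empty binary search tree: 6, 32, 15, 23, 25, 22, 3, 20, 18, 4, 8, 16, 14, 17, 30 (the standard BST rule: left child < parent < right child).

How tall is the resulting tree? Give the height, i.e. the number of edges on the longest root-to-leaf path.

Insert 6: tree is empty, so 6 becomes the root.
Insert 32: 32 > 6 → go right. Place as right child of 6.
Insert 15: 15 > 6 → go right; 15 < 32 → go left. Place as left child of 32.
Insert 23: 23 > 6 → go right; 23 < 32 → go left; 23 > 15 → go right. Place as right child of 15.
Insert 25: 25 > 6 → go right; 25 < 32 → go left; 25 > 15 → go right; 25 > 23 → go right. Place as right child of 23.
Insert 22: 22 > 6 → go right; 22 < 32 → go left; 22 > 15 → go right; 22 < 23 → go left. Place as left child of 23.
Insert 3: 3 < 6 → go left. Place as left child of 6.
Insert 20: 20 > 6 → go right; 20 < 32 → go left; 20 > 15 → go right; 20 < 23 → go left; 20 < 22 → go left. Place as left child of 22.
Insert 18: 18 > 6 → go right; 18 < 32 → go left; 18 > 15 → go right; 18 < 23 → go left; 18 < 22 → go left; 18 < 20 → go left. Place as left child of 20.
Insert 4: 4 < 6 → go left; 4 > 3 → go right. Place as right child of 3.
Insert 8: 8 > 6 → go right; 8 < 32 → go left; 8 < 15 → go left. Place as left child of 15.
Insert 16: 16 > 6 → go right; 16 < 32 → go left; 16 > 15 → go right; 16 < 23 → go left; 16 < 22 → go left; 16 < 20 → go left; 16 < 18 → go left. Place as left child of 18.
Insert 14: 14 > 6 → go right; 14 < 32 → go left; 14 < 15 → go left; 14 > 8 → go right. Place as right child of 8.
Insert 17: 17 > 6 → go right; 17 < 32 → go left; 17 > 15 → go right; 17 < 23 → go left; 17 < 22 → go left; 17 < 20 → go left; 17 < 18 → go left; 17 > 16 → go right. Place as right child of 16.
Insert 30: 30 > 6 → go right; 30 < 32 → go left; 30 > 15 → go right; 30 > 23 → go right; 30 > 25 → go right. Place as right child of 25.

The deepest node is 17 at depth 8.

8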